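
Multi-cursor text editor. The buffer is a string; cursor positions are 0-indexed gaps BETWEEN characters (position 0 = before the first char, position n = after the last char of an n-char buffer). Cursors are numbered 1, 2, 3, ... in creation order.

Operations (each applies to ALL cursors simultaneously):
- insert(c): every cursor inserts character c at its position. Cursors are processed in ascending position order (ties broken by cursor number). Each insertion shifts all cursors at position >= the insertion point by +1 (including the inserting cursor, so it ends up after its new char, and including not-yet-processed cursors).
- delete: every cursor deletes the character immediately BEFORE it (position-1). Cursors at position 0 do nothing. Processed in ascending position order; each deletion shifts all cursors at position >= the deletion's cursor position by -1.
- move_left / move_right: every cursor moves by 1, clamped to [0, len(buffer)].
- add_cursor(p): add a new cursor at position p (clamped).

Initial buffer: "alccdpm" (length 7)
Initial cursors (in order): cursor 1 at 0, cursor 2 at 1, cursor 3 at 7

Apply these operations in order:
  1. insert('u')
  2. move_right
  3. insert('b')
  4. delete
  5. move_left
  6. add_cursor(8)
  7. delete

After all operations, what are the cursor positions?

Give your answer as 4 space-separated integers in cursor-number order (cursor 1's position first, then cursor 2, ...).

Answer: 0 1 5 5

Derivation:
After op 1 (insert('u')): buffer="uaulccdpmu" (len 10), cursors c1@1 c2@3 c3@10, authorship 1.2......3
After op 2 (move_right): buffer="uaulccdpmu" (len 10), cursors c1@2 c2@4 c3@10, authorship 1.2......3
After op 3 (insert('b')): buffer="uabulbccdpmub" (len 13), cursors c1@3 c2@6 c3@13, authorship 1.12.2.....33
After op 4 (delete): buffer="uaulccdpmu" (len 10), cursors c1@2 c2@4 c3@10, authorship 1.2......3
After op 5 (move_left): buffer="uaulccdpmu" (len 10), cursors c1@1 c2@3 c3@9, authorship 1.2......3
After op 6 (add_cursor(8)): buffer="uaulccdpmu" (len 10), cursors c1@1 c2@3 c4@8 c3@9, authorship 1.2......3
After op 7 (delete): buffer="alccdu" (len 6), cursors c1@0 c2@1 c3@5 c4@5, authorship .....3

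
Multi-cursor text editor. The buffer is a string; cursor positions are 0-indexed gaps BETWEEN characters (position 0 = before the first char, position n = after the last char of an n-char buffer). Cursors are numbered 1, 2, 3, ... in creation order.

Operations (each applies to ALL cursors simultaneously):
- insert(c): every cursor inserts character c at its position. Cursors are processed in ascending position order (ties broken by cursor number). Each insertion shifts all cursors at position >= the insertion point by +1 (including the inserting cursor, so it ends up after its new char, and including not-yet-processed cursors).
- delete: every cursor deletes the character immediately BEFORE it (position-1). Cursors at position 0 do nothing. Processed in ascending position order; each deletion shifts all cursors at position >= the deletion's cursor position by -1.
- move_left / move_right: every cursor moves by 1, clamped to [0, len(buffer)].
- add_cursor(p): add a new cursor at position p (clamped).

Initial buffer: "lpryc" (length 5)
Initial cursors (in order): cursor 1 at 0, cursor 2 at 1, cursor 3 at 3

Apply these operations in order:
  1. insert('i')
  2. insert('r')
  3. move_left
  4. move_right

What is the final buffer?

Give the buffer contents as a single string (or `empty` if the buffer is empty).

After op 1 (insert('i')): buffer="ilipriyc" (len 8), cursors c1@1 c2@3 c3@6, authorship 1.2..3..
After op 2 (insert('r')): buffer="irlirpriryc" (len 11), cursors c1@2 c2@5 c3@9, authorship 11.22..33..
After op 3 (move_left): buffer="irlirpriryc" (len 11), cursors c1@1 c2@4 c3@8, authorship 11.22..33..
After op 4 (move_right): buffer="irlirpriryc" (len 11), cursors c1@2 c2@5 c3@9, authorship 11.22..33..

Answer: irlirpriryc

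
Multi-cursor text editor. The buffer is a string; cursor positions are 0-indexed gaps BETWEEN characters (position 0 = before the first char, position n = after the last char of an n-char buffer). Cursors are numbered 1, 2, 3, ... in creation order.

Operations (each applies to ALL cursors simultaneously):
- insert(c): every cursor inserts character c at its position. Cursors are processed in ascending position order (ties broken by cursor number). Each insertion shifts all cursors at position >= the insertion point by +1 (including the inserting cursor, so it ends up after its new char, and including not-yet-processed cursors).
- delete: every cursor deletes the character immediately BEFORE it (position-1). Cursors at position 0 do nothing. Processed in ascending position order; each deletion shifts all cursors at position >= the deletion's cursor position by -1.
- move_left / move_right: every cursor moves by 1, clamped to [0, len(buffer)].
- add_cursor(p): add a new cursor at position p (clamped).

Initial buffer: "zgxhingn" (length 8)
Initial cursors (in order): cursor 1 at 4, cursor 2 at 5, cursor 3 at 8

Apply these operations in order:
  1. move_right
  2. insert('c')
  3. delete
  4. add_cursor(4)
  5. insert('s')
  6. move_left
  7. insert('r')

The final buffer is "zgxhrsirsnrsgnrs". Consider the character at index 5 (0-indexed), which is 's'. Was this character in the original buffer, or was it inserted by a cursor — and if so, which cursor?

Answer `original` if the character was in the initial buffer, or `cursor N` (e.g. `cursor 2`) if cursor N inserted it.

Answer: cursor 4

Derivation:
After op 1 (move_right): buffer="zgxhingn" (len 8), cursors c1@5 c2@6 c3@8, authorship ........
After op 2 (insert('c')): buffer="zgxhicncgnc" (len 11), cursors c1@6 c2@8 c3@11, authorship .....1.2..3
After op 3 (delete): buffer="zgxhingn" (len 8), cursors c1@5 c2@6 c3@8, authorship ........
After op 4 (add_cursor(4)): buffer="zgxhingn" (len 8), cursors c4@4 c1@5 c2@6 c3@8, authorship ........
After op 5 (insert('s')): buffer="zgxhsisnsgns" (len 12), cursors c4@5 c1@7 c2@9 c3@12, authorship ....4.1.2..3
After op 6 (move_left): buffer="zgxhsisnsgns" (len 12), cursors c4@4 c1@6 c2@8 c3@11, authorship ....4.1.2..3
After op 7 (insert('r')): buffer="zgxhrsirsnrsgnrs" (len 16), cursors c4@5 c1@8 c2@11 c3@15, authorship ....44.11.22..33
Authorship (.=original, N=cursor N): . . . . 4 4 . 1 1 . 2 2 . . 3 3
Index 5: author = 4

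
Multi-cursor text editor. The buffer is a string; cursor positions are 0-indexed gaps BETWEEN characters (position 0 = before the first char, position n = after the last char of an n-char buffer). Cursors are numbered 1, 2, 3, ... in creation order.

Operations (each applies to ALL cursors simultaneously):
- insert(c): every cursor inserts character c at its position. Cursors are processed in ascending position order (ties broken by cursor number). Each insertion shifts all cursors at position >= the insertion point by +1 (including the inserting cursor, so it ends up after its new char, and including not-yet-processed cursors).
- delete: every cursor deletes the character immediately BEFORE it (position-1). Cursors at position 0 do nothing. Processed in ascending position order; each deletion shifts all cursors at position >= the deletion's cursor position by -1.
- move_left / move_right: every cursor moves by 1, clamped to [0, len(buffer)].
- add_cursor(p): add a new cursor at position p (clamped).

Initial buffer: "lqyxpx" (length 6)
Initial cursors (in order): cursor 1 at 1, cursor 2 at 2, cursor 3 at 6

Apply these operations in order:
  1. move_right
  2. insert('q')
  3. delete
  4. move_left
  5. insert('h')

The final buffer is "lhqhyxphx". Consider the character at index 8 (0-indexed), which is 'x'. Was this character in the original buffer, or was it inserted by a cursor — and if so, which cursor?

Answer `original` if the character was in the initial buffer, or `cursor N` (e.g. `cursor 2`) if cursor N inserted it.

Answer: original

Derivation:
After op 1 (move_right): buffer="lqyxpx" (len 6), cursors c1@2 c2@3 c3@6, authorship ......
After op 2 (insert('q')): buffer="lqqyqxpxq" (len 9), cursors c1@3 c2@5 c3@9, authorship ..1.2...3
After op 3 (delete): buffer="lqyxpx" (len 6), cursors c1@2 c2@3 c3@6, authorship ......
After op 4 (move_left): buffer="lqyxpx" (len 6), cursors c1@1 c2@2 c3@5, authorship ......
After op 5 (insert('h')): buffer="lhqhyxphx" (len 9), cursors c1@2 c2@4 c3@8, authorship .1.2...3.
Authorship (.=original, N=cursor N): . 1 . 2 . . . 3 .
Index 8: author = original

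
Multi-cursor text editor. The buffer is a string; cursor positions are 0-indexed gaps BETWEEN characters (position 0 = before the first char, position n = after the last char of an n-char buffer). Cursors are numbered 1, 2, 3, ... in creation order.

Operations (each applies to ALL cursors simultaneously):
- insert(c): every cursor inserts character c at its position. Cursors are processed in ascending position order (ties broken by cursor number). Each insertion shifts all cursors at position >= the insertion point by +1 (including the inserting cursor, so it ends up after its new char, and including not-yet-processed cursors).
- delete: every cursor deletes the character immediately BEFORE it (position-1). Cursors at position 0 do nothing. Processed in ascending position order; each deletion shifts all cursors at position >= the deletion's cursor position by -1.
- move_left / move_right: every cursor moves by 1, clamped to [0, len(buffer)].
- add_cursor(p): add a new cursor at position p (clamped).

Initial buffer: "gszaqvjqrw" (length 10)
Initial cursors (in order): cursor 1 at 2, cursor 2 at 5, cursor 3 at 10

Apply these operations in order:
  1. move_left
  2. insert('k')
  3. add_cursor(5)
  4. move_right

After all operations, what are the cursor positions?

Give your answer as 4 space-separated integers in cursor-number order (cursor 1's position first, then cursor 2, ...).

After op 1 (move_left): buffer="gszaqvjqrw" (len 10), cursors c1@1 c2@4 c3@9, authorship ..........
After op 2 (insert('k')): buffer="gkszakqvjqrkw" (len 13), cursors c1@2 c2@6 c3@12, authorship .1...2.....3.
After op 3 (add_cursor(5)): buffer="gkszakqvjqrkw" (len 13), cursors c1@2 c4@5 c2@6 c3@12, authorship .1...2.....3.
After op 4 (move_right): buffer="gkszakqvjqrkw" (len 13), cursors c1@3 c4@6 c2@7 c3@13, authorship .1...2.....3.

Answer: 3 7 13 6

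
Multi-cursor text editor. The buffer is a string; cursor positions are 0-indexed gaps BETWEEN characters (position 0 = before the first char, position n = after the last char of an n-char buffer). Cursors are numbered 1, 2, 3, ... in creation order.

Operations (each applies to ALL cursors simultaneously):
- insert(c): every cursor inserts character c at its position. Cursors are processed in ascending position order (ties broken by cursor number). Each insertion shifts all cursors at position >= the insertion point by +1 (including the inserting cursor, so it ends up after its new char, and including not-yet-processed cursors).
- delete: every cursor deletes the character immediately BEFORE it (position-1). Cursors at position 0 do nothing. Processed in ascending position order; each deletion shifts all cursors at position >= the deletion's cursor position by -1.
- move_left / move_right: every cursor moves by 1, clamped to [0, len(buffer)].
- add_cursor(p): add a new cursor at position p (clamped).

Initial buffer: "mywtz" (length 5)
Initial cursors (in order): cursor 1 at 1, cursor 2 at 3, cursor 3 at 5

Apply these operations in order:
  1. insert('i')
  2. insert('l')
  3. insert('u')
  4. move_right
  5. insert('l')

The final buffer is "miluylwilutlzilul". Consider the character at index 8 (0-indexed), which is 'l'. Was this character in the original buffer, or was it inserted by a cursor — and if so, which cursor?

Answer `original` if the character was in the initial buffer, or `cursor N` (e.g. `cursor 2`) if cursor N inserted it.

After op 1 (insert('i')): buffer="miywitzi" (len 8), cursors c1@2 c2@5 c3@8, authorship .1..2..3
After op 2 (insert('l')): buffer="milywiltzil" (len 11), cursors c1@3 c2@7 c3@11, authorship .11..22..33
After op 3 (insert('u')): buffer="miluywilutzilu" (len 14), cursors c1@4 c2@9 c3@14, authorship .111..222..333
After op 4 (move_right): buffer="miluywilutzilu" (len 14), cursors c1@5 c2@10 c3@14, authorship .111..222..333
After op 5 (insert('l')): buffer="miluylwilutlzilul" (len 17), cursors c1@6 c2@12 c3@17, authorship .111.1.222.2.3333
Authorship (.=original, N=cursor N): . 1 1 1 . 1 . 2 2 2 . 2 . 3 3 3 3
Index 8: author = 2

Answer: cursor 2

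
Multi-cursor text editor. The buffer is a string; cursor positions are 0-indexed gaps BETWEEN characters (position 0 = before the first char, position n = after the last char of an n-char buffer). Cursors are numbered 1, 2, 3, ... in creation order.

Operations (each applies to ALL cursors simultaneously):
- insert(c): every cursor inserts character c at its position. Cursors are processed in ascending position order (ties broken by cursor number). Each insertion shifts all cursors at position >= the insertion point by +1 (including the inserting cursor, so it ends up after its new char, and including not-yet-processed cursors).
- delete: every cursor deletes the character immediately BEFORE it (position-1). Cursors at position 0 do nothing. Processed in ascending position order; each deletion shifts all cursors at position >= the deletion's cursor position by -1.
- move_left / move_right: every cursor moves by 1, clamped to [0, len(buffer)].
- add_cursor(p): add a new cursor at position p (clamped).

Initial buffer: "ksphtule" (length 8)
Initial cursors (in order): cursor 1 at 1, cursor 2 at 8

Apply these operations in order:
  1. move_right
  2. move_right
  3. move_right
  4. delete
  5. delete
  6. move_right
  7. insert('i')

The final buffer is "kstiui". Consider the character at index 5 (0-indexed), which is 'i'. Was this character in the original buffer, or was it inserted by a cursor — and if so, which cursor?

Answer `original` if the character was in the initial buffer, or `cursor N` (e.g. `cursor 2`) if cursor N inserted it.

Answer: cursor 2

Derivation:
After op 1 (move_right): buffer="ksphtule" (len 8), cursors c1@2 c2@8, authorship ........
After op 2 (move_right): buffer="ksphtule" (len 8), cursors c1@3 c2@8, authorship ........
After op 3 (move_right): buffer="ksphtule" (len 8), cursors c1@4 c2@8, authorship ........
After op 4 (delete): buffer="ksptul" (len 6), cursors c1@3 c2@6, authorship ......
After op 5 (delete): buffer="kstu" (len 4), cursors c1@2 c2@4, authorship ....
After op 6 (move_right): buffer="kstu" (len 4), cursors c1@3 c2@4, authorship ....
After op 7 (insert('i')): buffer="kstiui" (len 6), cursors c1@4 c2@6, authorship ...1.2
Authorship (.=original, N=cursor N): . . . 1 . 2
Index 5: author = 2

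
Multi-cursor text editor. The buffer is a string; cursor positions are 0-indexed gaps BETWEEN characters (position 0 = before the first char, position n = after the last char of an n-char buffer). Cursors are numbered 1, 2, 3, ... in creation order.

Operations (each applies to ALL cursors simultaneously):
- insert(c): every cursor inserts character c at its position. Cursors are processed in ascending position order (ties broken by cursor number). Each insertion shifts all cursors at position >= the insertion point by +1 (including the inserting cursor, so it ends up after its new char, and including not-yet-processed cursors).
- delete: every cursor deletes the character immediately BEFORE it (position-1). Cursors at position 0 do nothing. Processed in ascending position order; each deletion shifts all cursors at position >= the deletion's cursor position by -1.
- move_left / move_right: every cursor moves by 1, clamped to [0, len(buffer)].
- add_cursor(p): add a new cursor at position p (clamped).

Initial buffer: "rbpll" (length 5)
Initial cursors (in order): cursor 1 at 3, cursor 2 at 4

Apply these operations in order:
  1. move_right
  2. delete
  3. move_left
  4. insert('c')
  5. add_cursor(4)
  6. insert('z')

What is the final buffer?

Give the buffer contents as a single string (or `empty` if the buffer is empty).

After op 1 (move_right): buffer="rbpll" (len 5), cursors c1@4 c2@5, authorship .....
After op 2 (delete): buffer="rbp" (len 3), cursors c1@3 c2@3, authorship ...
After op 3 (move_left): buffer="rbp" (len 3), cursors c1@2 c2@2, authorship ...
After op 4 (insert('c')): buffer="rbccp" (len 5), cursors c1@4 c2@4, authorship ..12.
After op 5 (add_cursor(4)): buffer="rbccp" (len 5), cursors c1@4 c2@4 c3@4, authorship ..12.
After op 6 (insert('z')): buffer="rbcczzzp" (len 8), cursors c1@7 c2@7 c3@7, authorship ..12123.

Answer: rbcczzzp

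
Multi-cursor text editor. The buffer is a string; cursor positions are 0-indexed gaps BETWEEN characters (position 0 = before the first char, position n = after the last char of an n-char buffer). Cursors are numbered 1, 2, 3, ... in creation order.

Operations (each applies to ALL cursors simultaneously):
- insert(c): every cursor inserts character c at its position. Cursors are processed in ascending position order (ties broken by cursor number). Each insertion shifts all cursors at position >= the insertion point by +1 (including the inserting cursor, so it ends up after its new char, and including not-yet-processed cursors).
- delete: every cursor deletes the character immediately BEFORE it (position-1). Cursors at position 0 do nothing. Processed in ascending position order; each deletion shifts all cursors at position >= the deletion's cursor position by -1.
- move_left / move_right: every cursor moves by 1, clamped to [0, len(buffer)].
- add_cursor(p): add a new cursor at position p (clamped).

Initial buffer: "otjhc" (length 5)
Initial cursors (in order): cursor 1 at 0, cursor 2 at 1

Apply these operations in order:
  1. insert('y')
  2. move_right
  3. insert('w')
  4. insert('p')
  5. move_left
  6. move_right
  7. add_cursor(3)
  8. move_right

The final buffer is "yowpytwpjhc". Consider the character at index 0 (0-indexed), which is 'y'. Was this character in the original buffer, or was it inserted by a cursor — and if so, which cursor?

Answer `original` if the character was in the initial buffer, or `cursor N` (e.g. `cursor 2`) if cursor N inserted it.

Answer: cursor 1

Derivation:
After op 1 (insert('y')): buffer="yoytjhc" (len 7), cursors c1@1 c2@3, authorship 1.2....
After op 2 (move_right): buffer="yoytjhc" (len 7), cursors c1@2 c2@4, authorship 1.2....
After op 3 (insert('w')): buffer="yowytwjhc" (len 9), cursors c1@3 c2@6, authorship 1.12.2...
After op 4 (insert('p')): buffer="yowpytwpjhc" (len 11), cursors c1@4 c2@8, authorship 1.112.22...
After op 5 (move_left): buffer="yowpytwpjhc" (len 11), cursors c1@3 c2@7, authorship 1.112.22...
After op 6 (move_right): buffer="yowpytwpjhc" (len 11), cursors c1@4 c2@8, authorship 1.112.22...
After op 7 (add_cursor(3)): buffer="yowpytwpjhc" (len 11), cursors c3@3 c1@4 c2@8, authorship 1.112.22...
After op 8 (move_right): buffer="yowpytwpjhc" (len 11), cursors c3@4 c1@5 c2@9, authorship 1.112.22...
Authorship (.=original, N=cursor N): 1 . 1 1 2 . 2 2 . . .
Index 0: author = 1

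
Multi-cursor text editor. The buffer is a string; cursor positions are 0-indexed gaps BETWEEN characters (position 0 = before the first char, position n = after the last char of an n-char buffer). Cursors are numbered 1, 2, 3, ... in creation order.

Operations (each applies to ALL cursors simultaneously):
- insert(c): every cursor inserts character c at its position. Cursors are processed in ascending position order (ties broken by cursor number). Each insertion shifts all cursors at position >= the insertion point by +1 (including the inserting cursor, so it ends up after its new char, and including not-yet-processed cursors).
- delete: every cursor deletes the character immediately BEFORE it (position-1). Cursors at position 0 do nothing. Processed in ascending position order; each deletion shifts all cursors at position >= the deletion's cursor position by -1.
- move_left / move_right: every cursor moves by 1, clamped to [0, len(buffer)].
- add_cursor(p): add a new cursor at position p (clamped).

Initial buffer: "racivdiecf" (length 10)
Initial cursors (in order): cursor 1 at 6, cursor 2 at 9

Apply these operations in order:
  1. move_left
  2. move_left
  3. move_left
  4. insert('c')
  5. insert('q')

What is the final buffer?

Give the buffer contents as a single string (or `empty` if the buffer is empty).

After op 1 (move_left): buffer="racivdiecf" (len 10), cursors c1@5 c2@8, authorship ..........
After op 2 (move_left): buffer="racivdiecf" (len 10), cursors c1@4 c2@7, authorship ..........
After op 3 (move_left): buffer="racivdiecf" (len 10), cursors c1@3 c2@6, authorship ..........
After op 4 (insert('c')): buffer="raccivdciecf" (len 12), cursors c1@4 c2@8, authorship ...1...2....
After op 5 (insert('q')): buffer="raccqivdcqiecf" (len 14), cursors c1@5 c2@10, authorship ...11...22....

Answer: raccqivdcqiecf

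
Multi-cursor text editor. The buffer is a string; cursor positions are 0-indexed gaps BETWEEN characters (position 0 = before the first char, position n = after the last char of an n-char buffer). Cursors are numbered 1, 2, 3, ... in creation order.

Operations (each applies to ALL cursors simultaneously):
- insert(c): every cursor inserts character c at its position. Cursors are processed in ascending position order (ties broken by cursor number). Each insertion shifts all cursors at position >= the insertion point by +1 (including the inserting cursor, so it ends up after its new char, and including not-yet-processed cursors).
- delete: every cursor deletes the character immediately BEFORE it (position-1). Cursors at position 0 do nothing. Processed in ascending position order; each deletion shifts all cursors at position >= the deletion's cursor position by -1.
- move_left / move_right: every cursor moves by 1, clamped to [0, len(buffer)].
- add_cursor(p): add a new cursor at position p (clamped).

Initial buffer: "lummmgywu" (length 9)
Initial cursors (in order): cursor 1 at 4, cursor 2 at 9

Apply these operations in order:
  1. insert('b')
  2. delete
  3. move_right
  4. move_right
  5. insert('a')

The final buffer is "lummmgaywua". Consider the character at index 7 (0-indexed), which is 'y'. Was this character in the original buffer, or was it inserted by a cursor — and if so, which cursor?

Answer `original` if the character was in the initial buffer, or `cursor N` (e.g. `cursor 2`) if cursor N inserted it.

After op 1 (insert('b')): buffer="lummbmgywub" (len 11), cursors c1@5 c2@11, authorship ....1.....2
After op 2 (delete): buffer="lummmgywu" (len 9), cursors c1@4 c2@9, authorship .........
After op 3 (move_right): buffer="lummmgywu" (len 9), cursors c1@5 c2@9, authorship .........
After op 4 (move_right): buffer="lummmgywu" (len 9), cursors c1@6 c2@9, authorship .........
After op 5 (insert('a')): buffer="lummmgaywua" (len 11), cursors c1@7 c2@11, authorship ......1...2
Authorship (.=original, N=cursor N): . . . . . . 1 . . . 2
Index 7: author = original

Answer: original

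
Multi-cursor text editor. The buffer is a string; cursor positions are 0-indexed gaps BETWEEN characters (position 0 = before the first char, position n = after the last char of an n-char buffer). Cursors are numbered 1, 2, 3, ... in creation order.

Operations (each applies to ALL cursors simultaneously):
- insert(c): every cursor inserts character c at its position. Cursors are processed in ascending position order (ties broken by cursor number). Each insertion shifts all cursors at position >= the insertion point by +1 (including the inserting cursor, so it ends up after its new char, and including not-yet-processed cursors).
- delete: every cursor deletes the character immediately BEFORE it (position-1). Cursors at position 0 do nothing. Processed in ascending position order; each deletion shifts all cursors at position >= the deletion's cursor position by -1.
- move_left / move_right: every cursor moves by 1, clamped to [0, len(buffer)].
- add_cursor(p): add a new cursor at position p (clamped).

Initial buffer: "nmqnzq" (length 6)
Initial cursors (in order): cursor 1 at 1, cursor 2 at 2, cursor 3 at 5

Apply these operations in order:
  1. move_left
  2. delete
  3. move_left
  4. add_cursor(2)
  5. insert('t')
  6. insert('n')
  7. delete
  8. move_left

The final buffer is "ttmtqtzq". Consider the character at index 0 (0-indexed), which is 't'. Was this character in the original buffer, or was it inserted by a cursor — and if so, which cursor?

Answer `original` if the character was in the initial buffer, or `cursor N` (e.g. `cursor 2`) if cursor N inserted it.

After op 1 (move_left): buffer="nmqnzq" (len 6), cursors c1@0 c2@1 c3@4, authorship ......
After op 2 (delete): buffer="mqzq" (len 4), cursors c1@0 c2@0 c3@2, authorship ....
After op 3 (move_left): buffer="mqzq" (len 4), cursors c1@0 c2@0 c3@1, authorship ....
After op 4 (add_cursor(2)): buffer="mqzq" (len 4), cursors c1@0 c2@0 c3@1 c4@2, authorship ....
After op 5 (insert('t')): buffer="ttmtqtzq" (len 8), cursors c1@2 c2@2 c3@4 c4@6, authorship 12.3.4..
After op 6 (insert('n')): buffer="ttnnmtnqtnzq" (len 12), cursors c1@4 c2@4 c3@7 c4@10, authorship 1212.33.44..
After op 7 (delete): buffer="ttmtqtzq" (len 8), cursors c1@2 c2@2 c3@4 c4@6, authorship 12.3.4..
After op 8 (move_left): buffer="ttmtqtzq" (len 8), cursors c1@1 c2@1 c3@3 c4@5, authorship 12.3.4..
Authorship (.=original, N=cursor N): 1 2 . 3 . 4 . .
Index 0: author = 1

Answer: cursor 1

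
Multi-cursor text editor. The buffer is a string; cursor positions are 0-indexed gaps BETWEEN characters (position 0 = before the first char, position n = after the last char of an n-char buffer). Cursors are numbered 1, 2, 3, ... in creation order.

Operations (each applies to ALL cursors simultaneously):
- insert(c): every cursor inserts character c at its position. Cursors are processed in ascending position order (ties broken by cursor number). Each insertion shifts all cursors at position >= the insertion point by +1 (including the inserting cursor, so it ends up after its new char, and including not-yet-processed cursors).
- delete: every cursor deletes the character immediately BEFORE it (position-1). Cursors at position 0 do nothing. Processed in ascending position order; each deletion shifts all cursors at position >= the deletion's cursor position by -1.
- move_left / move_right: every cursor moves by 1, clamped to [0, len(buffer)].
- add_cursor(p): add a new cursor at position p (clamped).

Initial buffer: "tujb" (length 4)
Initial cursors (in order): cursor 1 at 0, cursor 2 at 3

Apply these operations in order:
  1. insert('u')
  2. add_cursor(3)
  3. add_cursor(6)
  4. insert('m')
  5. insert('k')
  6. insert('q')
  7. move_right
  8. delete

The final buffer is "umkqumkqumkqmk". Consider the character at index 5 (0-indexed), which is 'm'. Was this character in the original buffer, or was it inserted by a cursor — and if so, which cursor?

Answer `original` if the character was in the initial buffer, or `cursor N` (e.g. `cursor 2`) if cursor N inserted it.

Answer: cursor 3

Derivation:
After op 1 (insert('u')): buffer="utujub" (len 6), cursors c1@1 c2@5, authorship 1...2.
After op 2 (add_cursor(3)): buffer="utujub" (len 6), cursors c1@1 c3@3 c2@5, authorship 1...2.
After op 3 (add_cursor(6)): buffer="utujub" (len 6), cursors c1@1 c3@3 c2@5 c4@6, authorship 1...2.
After op 4 (insert('m')): buffer="umtumjumbm" (len 10), cursors c1@2 c3@5 c2@8 c4@10, authorship 11..3.22.4
After op 5 (insert('k')): buffer="umktumkjumkbmk" (len 14), cursors c1@3 c3@7 c2@11 c4@14, authorship 111..33.222.44
After op 6 (insert('q')): buffer="umkqtumkqjumkqbmkq" (len 18), cursors c1@4 c3@9 c2@14 c4@18, authorship 1111..333.2222.444
After op 7 (move_right): buffer="umkqtumkqjumkqbmkq" (len 18), cursors c1@5 c3@10 c2@15 c4@18, authorship 1111..333.2222.444
After op 8 (delete): buffer="umkqumkqumkqmk" (len 14), cursors c1@4 c3@8 c2@12 c4@14, authorship 1111.333222244
Authorship (.=original, N=cursor N): 1 1 1 1 . 3 3 3 2 2 2 2 4 4
Index 5: author = 3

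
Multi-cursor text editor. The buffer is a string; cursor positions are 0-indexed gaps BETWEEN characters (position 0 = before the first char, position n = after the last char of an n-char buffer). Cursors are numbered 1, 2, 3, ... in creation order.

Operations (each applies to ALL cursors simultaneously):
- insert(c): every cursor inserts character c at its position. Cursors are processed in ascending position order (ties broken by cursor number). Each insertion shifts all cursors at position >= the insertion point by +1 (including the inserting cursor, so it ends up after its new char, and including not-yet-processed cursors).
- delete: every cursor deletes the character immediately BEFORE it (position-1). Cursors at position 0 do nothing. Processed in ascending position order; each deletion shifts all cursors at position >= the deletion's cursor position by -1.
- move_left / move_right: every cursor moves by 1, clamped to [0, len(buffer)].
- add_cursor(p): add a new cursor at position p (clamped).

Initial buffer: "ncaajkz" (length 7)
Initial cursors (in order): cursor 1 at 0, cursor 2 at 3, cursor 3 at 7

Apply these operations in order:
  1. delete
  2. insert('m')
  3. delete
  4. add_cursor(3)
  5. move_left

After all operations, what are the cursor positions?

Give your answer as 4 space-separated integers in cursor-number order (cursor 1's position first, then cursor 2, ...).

Answer: 0 1 4 2

Derivation:
After op 1 (delete): buffer="ncajk" (len 5), cursors c1@0 c2@2 c3@5, authorship .....
After op 2 (insert('m')): buffer="mncmajkm" (len 8), cursors c1@1 c2@4 c3@8, authorship 1..2...3
After op 3 (delete): buffer="ncajk" (len 5), cursors c1@0 c2@2 c3@5, authorship .....
After op 4 (add_cursor(3)): buffer="ncajk" (len 5), cursors c1@0 c2@2 c4@3 c3@5, authorship .....
After op 5 (move_left): buffer="ncajk" (len 5), cursors c1@0 c2@1 c4@2 c3@4, authorship .....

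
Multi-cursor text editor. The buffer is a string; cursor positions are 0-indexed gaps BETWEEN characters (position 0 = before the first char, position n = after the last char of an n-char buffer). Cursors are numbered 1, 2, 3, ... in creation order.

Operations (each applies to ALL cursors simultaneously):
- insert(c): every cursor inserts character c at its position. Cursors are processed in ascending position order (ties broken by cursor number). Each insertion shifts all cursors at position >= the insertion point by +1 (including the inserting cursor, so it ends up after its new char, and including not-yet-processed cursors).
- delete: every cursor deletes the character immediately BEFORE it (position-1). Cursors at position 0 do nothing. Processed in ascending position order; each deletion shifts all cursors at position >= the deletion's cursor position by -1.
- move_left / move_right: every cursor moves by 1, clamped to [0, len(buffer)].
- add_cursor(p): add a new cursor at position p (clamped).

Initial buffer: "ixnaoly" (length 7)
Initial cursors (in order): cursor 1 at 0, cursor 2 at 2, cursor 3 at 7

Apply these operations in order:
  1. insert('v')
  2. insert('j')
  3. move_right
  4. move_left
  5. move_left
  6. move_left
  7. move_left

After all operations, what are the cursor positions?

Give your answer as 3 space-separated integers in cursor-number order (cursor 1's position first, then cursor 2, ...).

After op 1 (insert('v')): buffer="vixvnaolyv" (len 10), cursors c1@1 c2@4 c3@10, authorship 1..2.....3
After op 2 (insert('j')): buffer="vjixvjnaolyvj" (len 13), cursors c1@2 c2@6 c3@13, authorship 11..22.....33
After op 3 (move_right): buffer="vjixvjnaolyvj" (len 13), cursors c1@3 c2@7 c3@13, authorship 11..22.....33
After op 4 (move_left): buffer="vjixvjnaolyvj" (len 13), cursors c1@2 c2@6 c3@12, authorship 11..22.....33
After op 5 (move_left): buffer="vjixvjnaolyvj" (len 13), cursors c1@1 c2@5 c3@11, authorship 11..22.....33
After op 6 (move_left): buffer="vjixvjnaolyvj" (len 13), cursors c1@0 c2@4 c3@10, authorship 11..22.....33
After op 7 (move_left): buffer="vjixvjnaolyvj" (len 13), cursors c1@0 c2@3 c3@9, authorship 11..22.....33

Answer: 0 3 9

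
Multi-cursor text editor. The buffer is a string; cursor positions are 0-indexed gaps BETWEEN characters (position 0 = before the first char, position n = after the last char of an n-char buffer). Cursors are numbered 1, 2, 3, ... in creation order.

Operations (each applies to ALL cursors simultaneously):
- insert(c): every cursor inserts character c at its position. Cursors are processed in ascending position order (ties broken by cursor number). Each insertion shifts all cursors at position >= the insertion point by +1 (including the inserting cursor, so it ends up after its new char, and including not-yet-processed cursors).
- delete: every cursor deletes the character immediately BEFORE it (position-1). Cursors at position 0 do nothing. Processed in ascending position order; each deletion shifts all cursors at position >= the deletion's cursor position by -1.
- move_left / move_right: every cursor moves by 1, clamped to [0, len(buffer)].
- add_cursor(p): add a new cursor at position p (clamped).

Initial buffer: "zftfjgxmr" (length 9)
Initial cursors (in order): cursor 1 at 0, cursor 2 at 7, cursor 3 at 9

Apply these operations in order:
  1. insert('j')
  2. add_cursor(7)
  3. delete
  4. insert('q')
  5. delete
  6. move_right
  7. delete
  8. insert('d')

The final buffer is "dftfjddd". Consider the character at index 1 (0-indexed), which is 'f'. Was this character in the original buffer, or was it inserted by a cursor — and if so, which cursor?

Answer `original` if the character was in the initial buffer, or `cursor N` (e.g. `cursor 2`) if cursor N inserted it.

After op 1 (insert('j')): buffer="jzftfjgxjmrj" (len 12), cursors c1@1 c2@9 c3@12, authorship 1.......2..3
After op 2 (add_cursor(7)): buffer="jzftfjgxjmrj" (len 12), cursors c1@1 c4@7 c2@9 c3@12, authorship 1.......2..3
After op 3 (delete): buffer="zftfjxmr" (len 8), cursors c1@0 c4@5 c2@6 c3@8, authorship ........
After op 4 (insert('q')): buffer="qzftfjqxqmrq" (len 12), cursors c1@1 c4@7 c2@9 c3@12, authorship 1.....4.2..3
After op 5 (delete): buffer="zftfjxmr" (len 8), cursors c1@0 c4@5 c2@6 c3@8, authorship ........
After op 6 (move_right): buffer="zftfjxmr" (len 8), cursors c1@1 c4@6 c2@7 c3@8, authorship ........
After op 7 (delete): buffer="ftfj" (len 4), cursors c1@0 c2@4 c3@4 c4@4, authorship ....
After op 8 (insert('d')): buffer="dftfjddd" (len 8), cursors c1@1 c2@8 c3@8 c4@8, authorship 1....234
Authorship (.=original, N=cursor N): 1 . . . . 2 3 4
Index 1: author = original

Answer: original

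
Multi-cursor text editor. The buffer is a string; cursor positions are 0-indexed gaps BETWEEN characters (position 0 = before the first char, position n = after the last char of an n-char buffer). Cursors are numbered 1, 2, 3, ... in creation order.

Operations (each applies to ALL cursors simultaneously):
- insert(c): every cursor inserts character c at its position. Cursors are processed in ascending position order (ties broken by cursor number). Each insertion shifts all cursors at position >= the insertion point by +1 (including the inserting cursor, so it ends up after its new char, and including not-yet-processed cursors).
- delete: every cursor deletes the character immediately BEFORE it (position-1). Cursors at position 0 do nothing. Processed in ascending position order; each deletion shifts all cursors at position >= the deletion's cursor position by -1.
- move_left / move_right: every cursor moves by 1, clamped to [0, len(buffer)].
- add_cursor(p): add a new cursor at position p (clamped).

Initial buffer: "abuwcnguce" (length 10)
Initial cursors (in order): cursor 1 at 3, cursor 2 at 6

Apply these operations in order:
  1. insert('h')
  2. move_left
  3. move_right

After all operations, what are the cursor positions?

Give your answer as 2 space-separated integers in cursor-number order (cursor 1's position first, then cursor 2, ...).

Answer: 4 8

Derivation:
After op 1 (insert('h')): buffer="abuhwcnhguce" (len 12), cursors c1@4 c2@8, authorship ...1...2....
After op 2 (move_left): buffer="abuhwcnhguce" (len 12), cursors c1@3 c2@7, authorship ...1...2....
After op 3 (move_right): buffer="abuhwcnhguce" (len 12), cursors c1@4 c2@8, authorship ...1...2....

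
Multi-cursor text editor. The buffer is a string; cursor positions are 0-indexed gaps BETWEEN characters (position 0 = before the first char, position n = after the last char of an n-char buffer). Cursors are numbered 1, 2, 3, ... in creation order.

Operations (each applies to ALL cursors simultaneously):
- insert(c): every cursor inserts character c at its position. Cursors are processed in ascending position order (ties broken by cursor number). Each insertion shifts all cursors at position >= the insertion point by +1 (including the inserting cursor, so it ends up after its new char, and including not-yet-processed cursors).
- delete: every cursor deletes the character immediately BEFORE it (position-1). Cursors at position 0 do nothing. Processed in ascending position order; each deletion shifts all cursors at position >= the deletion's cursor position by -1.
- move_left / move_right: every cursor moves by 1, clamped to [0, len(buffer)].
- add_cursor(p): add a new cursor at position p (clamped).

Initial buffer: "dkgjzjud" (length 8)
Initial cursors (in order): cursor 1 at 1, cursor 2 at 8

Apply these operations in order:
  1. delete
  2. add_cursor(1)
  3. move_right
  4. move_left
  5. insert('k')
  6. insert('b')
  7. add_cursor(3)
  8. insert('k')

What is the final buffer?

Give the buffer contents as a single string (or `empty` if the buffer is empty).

After op 1 (delete): buffer="kgjzju" (len 6), cursors c1@0 c2@6, authorship ......
After op 2 (add_cursor(1)): buffer="kgjzju" (len 6), cursors c1@0 c3@1 c2@6, authorship ......
After op 3 (move_right): buffer="kgjzju" (len 6), cursors c1@1 c3@2 c2@6, authorship ......
After op 4 (move_left): buffer="kgjzju" (len 6), cursors c1@0 c3@1 c2@5, authorship ......
After op 5 (insert('k')): buffer="kkkgjzjku" (len 9), cursors c1@1 c3@3 c2@8, authorship 1.3....2.
After op 6 (insert('b')): buffer="kbkkbgjzjkbu" (len 12), cursors c1@2 c3@5 c2@11, authorship 11.33....22.
After op 7 (add_cursor(3)): buffer="kbkkbgjzjkbu" (len 12), cursors c1@2 c4@3 c3@5 c2@11, authorship 11.33....22.
After op 8 (insert('k')): buffer="kbkkkkbkgjzjkbku" (len 16), cursors c1@3 c4@5 c3@8 c2@15, authorship 111.4333....222.

Answer: kbkkkkbkgjzjkbku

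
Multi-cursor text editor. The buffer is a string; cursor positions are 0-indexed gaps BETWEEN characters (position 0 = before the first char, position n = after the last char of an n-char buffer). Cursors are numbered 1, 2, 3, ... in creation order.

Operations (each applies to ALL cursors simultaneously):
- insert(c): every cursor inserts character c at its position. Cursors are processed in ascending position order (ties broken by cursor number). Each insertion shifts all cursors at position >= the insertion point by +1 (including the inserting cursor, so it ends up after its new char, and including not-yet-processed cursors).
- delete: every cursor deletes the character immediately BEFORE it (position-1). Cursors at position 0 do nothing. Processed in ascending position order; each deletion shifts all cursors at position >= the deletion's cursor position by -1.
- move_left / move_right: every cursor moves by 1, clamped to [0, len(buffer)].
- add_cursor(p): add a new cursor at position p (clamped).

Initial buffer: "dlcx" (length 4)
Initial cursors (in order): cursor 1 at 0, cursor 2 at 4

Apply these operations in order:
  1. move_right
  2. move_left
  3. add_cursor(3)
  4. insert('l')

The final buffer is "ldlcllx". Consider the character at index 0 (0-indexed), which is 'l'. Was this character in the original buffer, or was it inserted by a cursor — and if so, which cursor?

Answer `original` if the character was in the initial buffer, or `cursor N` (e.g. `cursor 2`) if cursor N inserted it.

After op 1 (move_right): buffer="dlcx" (len 4), cursors c1@1 c2@4, authorship ....
After op 2 (move_left): buffer="dlcx" (len 4), cursors c1@0 c2@3, authorship ....
After op 3 (add_cursor(3)): buffer="dlcx" (len 4), cursors c1@0 c2@3 c3@3, authorship ....
After op 4 (insert('l')): buffer="ldlcllx" (len 7), cursors c1@1 c2@6 c3@6, authorship 1...23.
Authorship (.=original, N=cursor N): 1 . . . 2 3 .
Index 0: author = 1

Answer: cursor 1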